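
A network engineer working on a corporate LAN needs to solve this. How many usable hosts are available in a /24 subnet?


Given: subnet mask /24
Host bits = 32 - 24 = 8
Total addresses = 2^8 = 256
Usable hosts = 256 - 2 (network + broadcast) = 254

254


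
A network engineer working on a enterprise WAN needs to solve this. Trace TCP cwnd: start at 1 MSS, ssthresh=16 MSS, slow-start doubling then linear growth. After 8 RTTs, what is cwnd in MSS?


RTT 0: cwnd = 1 MSS (initial)
RTT 1: cwnd = 2 MSS (slow start, doubled)
RTT 2: cwnd = 4 MSS (slow start, doubled)
RTT 3: cwnd = 8 MSS (slow start, doubled)
RTT 4: cwnd = 16 MSS (slow start, doubled)
RTT 5: cwnd = 17 MSS (congestion avoidance, +1)
RTT 6: cwnd = 18 MSS (congestion avoidance, +1)
RTT 7: cwnd = 19 MSS (congestion avoidance, +1)
RTT 8: cwnd = 20 MSS (congestion avoidance, +1)

20


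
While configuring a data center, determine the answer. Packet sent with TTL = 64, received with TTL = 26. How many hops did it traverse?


Given: initial TTL = 64, received TTL = 26
Hops = initial TTL - received TTL
Hops = 64 - 26 = 38

38


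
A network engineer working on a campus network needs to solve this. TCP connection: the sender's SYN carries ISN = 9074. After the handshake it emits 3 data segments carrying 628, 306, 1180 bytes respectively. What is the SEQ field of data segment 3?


The SYN occupies sequence number ISN = 9074, so the first data byte is ISN + 1 = 9075.
SEQ of data segment i = (ISN + 1) + sum of payload sizes of segments 1..i-1.
Segment 1: SEQ = 9075, payload = 628 bytes
Segment 2: SEQ = 9703, payload = 306 bytes
Segment 3: SEQ = 10009, payload = 1180 bytes
SEQ of segment 3 = 9075 + 628 + 306 = 10009

10009


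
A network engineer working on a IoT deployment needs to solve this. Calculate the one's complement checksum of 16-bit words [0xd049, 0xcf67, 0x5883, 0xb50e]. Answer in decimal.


Given words: [0xd049, 0xcf67, 0x5883, 0xb50e]
Step 1: Sum all words
Raw sum = 53321 + 53095 + 22659 + 46350 = 175425
Step 2: Fold carry: (44353 + 2) = 44355
One's complement = ~44355 & 0xFFFF = 21180

21180


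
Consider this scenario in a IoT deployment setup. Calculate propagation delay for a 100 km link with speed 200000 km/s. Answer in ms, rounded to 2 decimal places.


Given: distance = 100 km, speed = 200000 km/s
Delay = distance / speed = 100 / 200000 seconds
Delay in ms = 100 * 1000 / 200000
Delay = 0.5000 ms
Rounded to 2 dp = 0.50 ms

0.50


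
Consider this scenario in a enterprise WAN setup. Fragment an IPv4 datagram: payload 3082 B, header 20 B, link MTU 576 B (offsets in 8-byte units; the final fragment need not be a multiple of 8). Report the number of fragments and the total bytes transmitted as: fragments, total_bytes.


Max data per non-final fragment = floor((MTU - header)/8)*8 = floor((576 - 20)/8)*8 = floor(556/8)*8 = 552 B
Final fragment needs no 8-byte alignment: it can carry up to MTU - header = 556 B
Non-final fragments needed = ceil((payload - 556) / 552) = ceil(2526/552) = ceil(4.5761) = 5
Number of fragments = 5 + 1 = 6
Fragment sizes (data): 5 * 552 B + 322 B (last, 322 <= 556 OK)
Total bytes sent = payload + n_frags * header = 3082 + 6*20 = 3082 + 120 = 3202 B

6, 3202


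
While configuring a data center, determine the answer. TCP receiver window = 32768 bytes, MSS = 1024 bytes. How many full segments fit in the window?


Given: RWND = 32768 bytes, MSS = 1024 bytes
Full segments = floor(RWND / MSS)
Full segments = floor(32768 / 1024)
Full segments = floor(32.0) = 32

32


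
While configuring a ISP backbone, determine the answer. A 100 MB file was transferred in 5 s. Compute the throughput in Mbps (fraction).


Given: file = 100 MB, time = 5 s
File in Mb = 100 * 8 = 800 Mb
Throughput = 800 / 5 Mbps
Throughput = 160 Mbps

160


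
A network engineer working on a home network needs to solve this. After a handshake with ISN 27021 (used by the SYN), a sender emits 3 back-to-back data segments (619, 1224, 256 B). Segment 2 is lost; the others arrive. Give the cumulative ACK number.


SYN uses sequence number 27021; first data byte = ISN + 1 = 27022.
Segment 1: SEQ = 27022, len = 619 B, covers [27022, 27640]
Segment 2: SEQ = 27641, len = 1224 B, covers [27641, 28864] [LOST]
Segment 3: SEQ = 28865, len = 256 B, covers [28865, 29120]
In-order data received: bytes [27022, 27640] (segments 1..1).
Segment 2 missing -> gap begins at byte 27641; later segments buffered out of order.
Cumulative ACK = next expected in-order byte = 27022 + 619 = 27641

27641


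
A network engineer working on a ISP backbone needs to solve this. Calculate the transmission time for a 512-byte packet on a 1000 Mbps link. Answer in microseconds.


Given: packet = 512 bytes, bandwidth = 1000 Mbps
Packet in bits = 512 * 8 = 4096 bits
Bandwidth = 1000 * 10^6 = 1000000000 bps
Time = 4096 / 1000000000 seconds
Time in us = 4096 * 10^6 / 1000000000 = 4.096

4.096


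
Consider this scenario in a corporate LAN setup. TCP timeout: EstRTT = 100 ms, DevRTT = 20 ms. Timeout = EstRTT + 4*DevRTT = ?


Given: EstRTT = 100 ms, DevRTT = 20 ms
Timeout = EstRTT + 4 * DevRTT
4 * DevRTT = 4 * 20 = 80
Timeout = 100 + 80 = 180 ms

180


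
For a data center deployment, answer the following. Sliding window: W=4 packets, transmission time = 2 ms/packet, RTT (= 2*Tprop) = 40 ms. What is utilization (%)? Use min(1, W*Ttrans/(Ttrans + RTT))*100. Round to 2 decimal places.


Given: W = 4, Ttrans = 2 ms, RTT = 40 ms (= 2 * Tprop, Tprop = 20 ms)
Cycle time = Ttrans + RTT = 2 + 40 = 42 ms (first packet sent until its ACK returns)
W * Ttrans = 4 * 2 = 8 ms of sending per cycle
W * Ttrans / (Ttrans + RTT) = 8 / 42 = 0.190476
U = min(1, 0.190476) = 0.190476
U% = 19.05%

19.05


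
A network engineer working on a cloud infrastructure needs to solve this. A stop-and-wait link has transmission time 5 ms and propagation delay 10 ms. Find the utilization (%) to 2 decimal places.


Given: Ttrans = 5 ms, Tprop = 10 ms
RTT = 2 * Tprop = 2 * 10 = 20 ms
U = Ttrans / (Ttrans + RTT)
U = 5 / (5 + 20)
U = 5 / 25 = 0.2
U% = 20.00%

20.00


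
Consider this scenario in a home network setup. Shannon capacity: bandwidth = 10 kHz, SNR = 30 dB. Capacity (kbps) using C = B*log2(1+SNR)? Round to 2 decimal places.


Given: B = 10 kHz, SNR = 30 dB
SNR linear = 10^(30/10) = 1000
1 + SNR = 1001
log2(1001) = 9.9672262588
C = 10 * 1000 * 9.9672262588 = 99672.2626 bps
C = 99.672263 kbps -> 99.67 kbps (2 dp)

99.67


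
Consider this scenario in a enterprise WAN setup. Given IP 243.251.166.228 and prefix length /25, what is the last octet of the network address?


Given: IP = 243.251.166.228, prefix = /25
Subnet mask = 255.255.255.128
Last octet of IP: 228
Last octet of mask: 128
Network last octet = 228 AND 128 = 128

128


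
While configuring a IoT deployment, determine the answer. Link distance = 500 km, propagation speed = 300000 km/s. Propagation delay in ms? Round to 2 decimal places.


Given: distance = 500 km, speed = 300000 km/s
Delay = distance / speed = 500 / 300000 seconds
Delay in ms = 500 * 1000 / 300000
Delay = 1.6667 ms
Rounded to 2 dp = 1.67 ms

1.67


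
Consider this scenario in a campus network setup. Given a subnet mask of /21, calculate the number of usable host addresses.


Given: subnet mask /21
Host bits = 32 - 21 = 11
Total addresses = 2^11 = 2048
Usable hosts = 2048 - 2 (network + broadcast) = 2046

2046


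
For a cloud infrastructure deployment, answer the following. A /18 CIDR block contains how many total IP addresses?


Given: CIDR prefix /18
Host bits = 32 - 18 = 14
Total addresses = 2^14 = 16384

16384


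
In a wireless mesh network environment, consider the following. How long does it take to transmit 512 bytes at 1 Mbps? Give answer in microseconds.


Given: packet = 512 bytes, bandwidth = 1 Mbps
Packet in bits = 512 * 8 = 4096 bits
Bandwidth = 1 * 10^6 = 1000000 bps
Time = 4096 / 1000000 seconds
Time in us = 4096 * 10^6 / 1000000 = 4096

4096


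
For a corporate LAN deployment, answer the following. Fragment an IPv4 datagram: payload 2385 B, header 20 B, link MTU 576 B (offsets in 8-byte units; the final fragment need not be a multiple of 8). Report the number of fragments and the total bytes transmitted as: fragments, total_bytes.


Max data per non-final fragment = floor((MTU - header)/8)*8 = floor((576 - 20)/8)*8 = floor(556/8)*8 = 552 B
Final fragment needs no 8-byte alignment: it can carry up to MTU - header = 556 B
Non-final fragments needed = ceil((payload - 556) / 552) = ceil(1829/552) = ceil(3.3134) = 4
Number of fragments = 4 + 1 = 5
Fragment sizes (data): 4 * 552 B + 177 B (last, 177 <= 556 OK)
Total bytes sent = payload + n_frags * header = 2385 + 5*20 = 2385 + 100 = 2485 B

5, 2485


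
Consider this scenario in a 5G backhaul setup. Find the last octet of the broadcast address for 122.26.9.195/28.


Given: IP = 122.26.9.195, prefix = /28
Host bits = 32 - 28 = 4
Network last octet = 195 AND mask = 192
Host part size = 2^4 - 1 = 15
Broadcast last octet = 192 OR 15 = 207

207


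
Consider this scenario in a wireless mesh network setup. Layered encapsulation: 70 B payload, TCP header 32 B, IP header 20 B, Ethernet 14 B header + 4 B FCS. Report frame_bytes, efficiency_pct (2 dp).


TCP segment = 70 + 32 = 102 B
IP packet = 102 + 20 = 122 B
Ethernet frame = 122 + 14 + 4 = 140 B
Efficiency = app / frame = 70 / 140 = 0.500000 = 50.0000% -> 50.00% (2 dp)

140, 50.00


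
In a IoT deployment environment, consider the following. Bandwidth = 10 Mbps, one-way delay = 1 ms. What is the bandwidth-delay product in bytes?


Given: bandwidth = 10 Mbps, delay = 1 ms
BDP in bits = 10 * 10^6 * 1 / 1000
BDP in bits = 10000
BDP in bytes = 10000 / 8 = 1250

1250


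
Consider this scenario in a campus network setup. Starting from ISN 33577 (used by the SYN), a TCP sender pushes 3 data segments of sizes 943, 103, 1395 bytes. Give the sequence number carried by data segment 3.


The SYN occupies sequence number ISN = 33577, so the first data byte is ISN + 1 = 33578.
SEQ of data segment i = (ISN + 1) + sum of payload sizes of segments 1..i-1.
Segment 1: SEQ = 33578, payload = 943 bytes
Segment 2: SEQ = 34521, payload = 103 bytes
Segment 3: SEQ = 34624, payload = 1395 bytes
SEQ of segment 3 = 33578 + 943 + 103 = 34624

34624


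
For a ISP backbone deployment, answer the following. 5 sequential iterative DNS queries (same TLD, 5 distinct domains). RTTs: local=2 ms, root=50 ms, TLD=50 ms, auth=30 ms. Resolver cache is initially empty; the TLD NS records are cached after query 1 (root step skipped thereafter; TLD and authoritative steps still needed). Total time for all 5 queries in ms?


Lookup 1 (cold cache): local + root + TLD + auth = 2 + 50 + 50 + 30 = 132 ms
Lookups 2..5 (TLD NS cached -> skip root; new domain -> still ask TLD and auth): local + TLD + auth = 2 + 50 + 30 = 82 ms each
Remaining 4 lookups: 4 * 82 = 328 ms
Total = 132 + 328 = 460 ms

460


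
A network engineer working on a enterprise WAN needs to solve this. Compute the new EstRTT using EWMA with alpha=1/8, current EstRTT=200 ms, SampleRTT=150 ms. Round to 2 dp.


Given: EstRTT = 200 ms, SampleRTT = 150 ms, alpha = 1/8
New EstRTT = (1 - alpha) * EstRTT + alpha * SampleRTT
(7/8) * 200 = 175
(1/8) * 150 = 18.75
New EstRTT = 175 + 18.75 = 193.75 ms -> 193.75 ms (2 dp)

193.75


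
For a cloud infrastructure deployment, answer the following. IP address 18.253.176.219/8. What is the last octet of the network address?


Given: IP = 18.253.176.219, prefix = /8
Subnet mask = 255.0.0.0
Last octet of IP: 219
Last octet of mask: 0
Network last octet = 219 AND 0 = 0

0


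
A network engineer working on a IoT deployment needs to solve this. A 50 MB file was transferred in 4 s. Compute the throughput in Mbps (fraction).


Given: file = 50 MB, time = 4 s
File in Mb = 50 * 8 = 400 Mb
Throughput = 400 / 4 Mbps
Throughput = 100 Mbps

100


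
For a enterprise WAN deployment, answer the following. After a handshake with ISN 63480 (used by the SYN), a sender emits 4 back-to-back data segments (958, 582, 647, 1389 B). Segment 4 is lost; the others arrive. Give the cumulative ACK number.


SYN uses sequence number 63480; first data byte = ISN + 1 = 63481.
Segment 1: SEQ = 63481, len = 958 B, covers [63481, 64438]
Segment 2: SEQ = 64439, len = 582 B, covers [64439, 65020]
Segment 3: SEQ = 65021, len = 647 B, covers [65021, 65667]
Segment 4: SEQ = 65668, len = 1389 B, covers [65668, 67056] [LOST]
In-order data received: bytes [63481, 65667] (segments 1..3).
Segment 4 missing -> gap begins at byte 65668.
Cumulative ACK = next expected in-order byte = 63481 + 958 + 582 + 647 = 65668

65668


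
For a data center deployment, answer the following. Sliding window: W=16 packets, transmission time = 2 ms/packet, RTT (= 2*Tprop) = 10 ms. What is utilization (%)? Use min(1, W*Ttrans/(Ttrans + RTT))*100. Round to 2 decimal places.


Given: W = 16, Ttrans = 2 ms, RTT = 10 ms (= 2 * Tprop, Tprop = 5 ms)
Cycle time = Ttrans + RTT = 2 + 10 = 12 ms (first packet sent until its ACK returns)
W * Ttrans = 16 * 2 = 32 ms of sending per cycle
W * Ttrans / (Ttrans + RTT) = 32 / 12 = 2.666667
U = min(1, 2.666667) = 1.000000
U% = 100.00%

100.00


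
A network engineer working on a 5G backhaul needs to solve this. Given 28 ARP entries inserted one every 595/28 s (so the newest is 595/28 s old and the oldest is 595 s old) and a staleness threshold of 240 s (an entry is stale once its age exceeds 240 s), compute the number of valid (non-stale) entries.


Ages are k * 595/28 s for k = 1..28 (spacing = 21.2500 s).
Entry k is valid iff k * 595/28 <= 240 iff k <= 28 * 240 / 595 = 11.2941
n_valid = floor(11.2941) = 11
(n_stale = 28 - 11 = 17)

11


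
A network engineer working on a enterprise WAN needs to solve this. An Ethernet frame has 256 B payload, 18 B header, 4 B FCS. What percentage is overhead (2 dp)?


Given: payload = 256 B, header = 18 B, trailer = 4 B
Overhead bytes = header + trailer = 18 + 4 = 22
Total frame = payload + overhead = 256 + 22 = 278
Overhead % = 22 / 278 * 100 = 7.9137% -> 7.91% (2 dp)

7.91


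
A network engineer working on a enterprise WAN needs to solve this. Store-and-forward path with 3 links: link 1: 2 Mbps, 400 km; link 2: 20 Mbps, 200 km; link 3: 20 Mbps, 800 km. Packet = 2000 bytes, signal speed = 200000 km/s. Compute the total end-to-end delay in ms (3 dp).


Packet = 2000 bytes = 16000 bits. Store-and-forward: sum (t_trans + t_prop) per link.
Link 1: t_trans = 16000/(2*10^6) s = 8.0000 ms; t_prop = 400/200000 s = 2.0000 ms; subtotal = 10.0000 ms
Link 2: t_trans = 16000/(20*10^6) s = 0.8000 ms; t_prop = 200/200000 s = 1.0000 ms; subtotal = 1.8000 ms
Link 3: t_trans = 16000/(20*10^6) s = 0.8000 ms; t_prop = 800/200000 s = 4.0000 ms; subtotal = 4.8000 ms
End-to-end = 10.0000 + 1.8000 + 4.8000 = 16.6000 ms -> 16.600 ms (3 dp)

16.600


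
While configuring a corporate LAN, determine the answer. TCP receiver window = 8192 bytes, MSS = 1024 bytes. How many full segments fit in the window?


Given: RWND = 8192 bytes, MSS = 1024 bytes
Full segments = floor(RWND / MSS)
Full segments = floor(8192 / 1024)
Full segments = floor(8.0) = 8

8


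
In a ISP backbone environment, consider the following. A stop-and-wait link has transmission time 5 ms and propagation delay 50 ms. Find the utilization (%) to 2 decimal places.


Given: Ttrans = 5 ms, Tprop = 50 ms
RTT = 2 * Tprop = 2 * 50 = 100 ms
U = Ttrans / (Ttrans + RTT)
U = 5 / (5 + 100)
U = 5 / 105 = 0.047619
U% = 4.76%

4.76


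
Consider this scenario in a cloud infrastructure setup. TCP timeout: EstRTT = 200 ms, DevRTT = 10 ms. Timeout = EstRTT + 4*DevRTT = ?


Given: EstRTT = 200 ms, DevRTT = 10 ms
Timeout = EstRTT + 4 * DevRTT
4 * DevRTT = 4 * 10 = 40
Timeout = 200 + 40 = 240 ms

240


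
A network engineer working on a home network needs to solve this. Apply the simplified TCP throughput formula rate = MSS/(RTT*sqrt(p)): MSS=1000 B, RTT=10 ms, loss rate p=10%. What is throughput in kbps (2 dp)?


Given: MSS = 1000 bytes, RTT = 10 ms, loss = 10%
RTT in seconds = 10 / 1000 = 0.01
Loss rate = 10% = 0.1
sqrt(loss) = sqrt(0.1) = 0.316227766017
Throughput (bytes/s) = 1000 / (0.01 * 0.316227766017) = 316227.7660
Throughput (kbps) = 316227.7660 * 8 / 1000 = 2529.822128 -> 2529.82 kbps (2 dp)

2529.82


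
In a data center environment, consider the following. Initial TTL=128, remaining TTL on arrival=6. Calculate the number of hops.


Given: initial TTL = 128, received TTL = 6
Hops = initial TTL - received TTL
Hops = 128 - 6 = 122

122


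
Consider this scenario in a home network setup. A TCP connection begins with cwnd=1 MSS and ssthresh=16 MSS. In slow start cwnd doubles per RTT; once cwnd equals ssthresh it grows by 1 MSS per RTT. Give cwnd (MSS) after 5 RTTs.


RTT 0: cwnd = 1 MSS (initial)
RTT 1: cwnd = 2 MSS (slow start, doubled)
RTT 2: cwnd = 4 MSS (slow start, doubled)
RTT 3: cwnd = 8 MSS (slow start, doubled)
RTT 4: cwnd = 16 MSS (slow start, doubled)
RTT 5: cwnd = 17 MSS (congestion avoidance, +1)

17


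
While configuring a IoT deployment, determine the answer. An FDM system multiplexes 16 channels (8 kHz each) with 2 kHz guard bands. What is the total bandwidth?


Given: 16 channels, 8 kHz each, guard = 2 kHz
Channel bandwidth = 16 * 8 = 128 kHz
Guard bands = 15 gaps * 2 kHz = 30 kHz
Total = 128 + 30 = 158 kHz

158


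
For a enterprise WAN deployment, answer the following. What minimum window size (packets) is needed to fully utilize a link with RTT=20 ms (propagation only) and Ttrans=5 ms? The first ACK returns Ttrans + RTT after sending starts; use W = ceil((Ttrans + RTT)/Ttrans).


Given: Ttrans = 5 ms, RTT = 20 ms (= 2 * Tprop, Tprop = 10 ms)
Time until first ACK returns = Ttrans + RTT = 5 + 20 = 25 ms
Need W * Ttrans >= Ttrans + RTT  ->  W >= (Ttrans + RTT) / Ttrans
(Ttrans + RTT) / Ttrans = 25 / 5 = 5
W_min = ceil(5) = 5

5


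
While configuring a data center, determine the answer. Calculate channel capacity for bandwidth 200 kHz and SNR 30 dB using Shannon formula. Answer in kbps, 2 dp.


Given: B = 200 kHz, SNR = 30 dB
SNR linear = 10^(30/10) = 1000
1 + SNR = 1001
log2(1001) = 9.9672262588
C = 200 * 1000 * 9.9672262588 = 1993445.2518 bps
C = 1993.445252 kbps -> 1993.45 kbps (2 dp)

1993.45


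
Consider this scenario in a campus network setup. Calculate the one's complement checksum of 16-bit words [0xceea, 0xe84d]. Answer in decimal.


Given words: [0xceea, 0xe84d]
Step 1: Sum all words
Raw sum = 52970 + 59469 = 112439
Step 2: Fold carry: (46903 + 1) = 46904
One's complement = ~46904 & 0xFFFF = 18631

18631


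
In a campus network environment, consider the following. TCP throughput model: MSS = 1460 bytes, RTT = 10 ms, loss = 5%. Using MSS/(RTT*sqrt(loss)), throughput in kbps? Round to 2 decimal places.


Given: MSS = 1460 bytes, RTT = 10 ms, loss = 5%
RTT in seconds = 10 / 1000 = 0.01
Loss rate = 5% = 0.05
sqrt(loss) = sqrt(0.05) = 0.223606797750
Throughput (bytes/s) = 1460 / (0.01 * 0.223606797750) = 652931.8494
Throughput (kbps) = 652931.8494 * 8 / 1000 = 5223.454795 -> 5223.45 kbps (2 dp)

5223.45


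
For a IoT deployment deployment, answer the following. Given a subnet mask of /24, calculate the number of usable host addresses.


Given: subnet mask /24
Host bits = 32 - 24 = 8
Total addresses = 2^8 = 256
Usable hosts = 256 - 2 (network + broadcast) = 254

254


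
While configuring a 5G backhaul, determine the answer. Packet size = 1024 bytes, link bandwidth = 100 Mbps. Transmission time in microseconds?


Given: packet = 1024 bytes, bandwidth = 100 Mbps
Packet in bits = 1024 * 8 = 8192 bits
Bandwidth = 100 * 10^6 = 100000000 bps
Time = 8192 / 100000000 seconds
Time in us = 8192 * 10^6 / 100000000 = 81.92

81.92


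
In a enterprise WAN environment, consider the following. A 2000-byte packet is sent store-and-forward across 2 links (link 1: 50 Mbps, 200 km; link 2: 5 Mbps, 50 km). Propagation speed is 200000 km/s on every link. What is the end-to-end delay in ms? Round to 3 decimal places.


Packet = 2000 bytes = 16000 bits. Store-and-forward: sum (t_trans + t_prop) per link.
Link 1: t_trans = 16000/(50*10^6) s = 0.3200 ms; t_prop = 200/200000 s = 1.0000 ms; subtotal = 1.3200 ms
Link 2: t_trans = 16000/(5*10^6) s = 3.2000 ms; t_prop = 50/200000 s = 0.2500 ms; subtotal = 3.4500 ms
End-to-end = 1.3200 + 3.4500 = 4.7700 ms -> 4.770 ms (3 dp)

4.770


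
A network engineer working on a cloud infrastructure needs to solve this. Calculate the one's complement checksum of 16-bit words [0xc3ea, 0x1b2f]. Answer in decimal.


Given words: [0xc3ea, 0x1b2f]
Step 1: Sum all words
Raw sum = 50154 + 6959 = 57113
One's complement = ~57113 & 0xFFFF = 8422

8422


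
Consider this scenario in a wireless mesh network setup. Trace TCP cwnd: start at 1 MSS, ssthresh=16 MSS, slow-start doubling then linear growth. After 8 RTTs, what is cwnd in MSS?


RTT 0: cwnd = 1 MSS (initial)
RTT 1: cwnd = 2 MSS (slow start, doubled)
RTT 2: cwnd = 4 MSS (slow start, doubled)
RTT 3: cwnd = 8 MSS (slow start, doubled)
RTT 4: cwnd = 16 MSS (slow start, doubled)
RTT 5: cwnd = 17 MSS (congestion avoidance, +1)
RTT 6: cwnd = 18 MSS (congestion avoidance, +1)
RTT 7: cwnd = 19 MSS (congestion avoidance, +1)
RTT 8: cwnd = 20 MSS (congestion avoidance, +1)

20


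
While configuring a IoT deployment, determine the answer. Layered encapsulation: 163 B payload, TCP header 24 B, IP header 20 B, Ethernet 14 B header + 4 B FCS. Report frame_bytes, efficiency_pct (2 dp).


TCP segment = 163 + 24 = 187 B
IP packet = 187 + 20 = 207 B
Ethernet frame = 207 + 14 + 4 = 225 B
Efficiency = app / frame = 163 / 225 = 0.724444 = 72.4444% -> 72.44% (2 dp)

225, 72.44


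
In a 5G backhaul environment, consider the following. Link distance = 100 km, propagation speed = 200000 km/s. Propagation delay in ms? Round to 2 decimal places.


Given: distance = 100 km, speed = 200000 km/s
Delay = distance / speed = 100 / 200000 seconds
Delay in ms = 100 * 1000 / 200000
Delay = 0.5000 ms
Rounded to 2 dp = 0.50 ms

0.50


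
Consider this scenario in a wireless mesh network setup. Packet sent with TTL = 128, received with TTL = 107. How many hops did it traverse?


Given: initial TTL = 128, received TTL = 107
Hops = initial TTL - received TTL
Hops = 128 - 107 = 21

21


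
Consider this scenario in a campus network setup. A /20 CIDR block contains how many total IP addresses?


Given: CIDR prefix /20
Host bits = 32 - 20 = 12
Total addresses = 2^12 = 4096

4096


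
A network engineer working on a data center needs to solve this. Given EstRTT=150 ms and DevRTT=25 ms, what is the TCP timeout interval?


Given: EstRTT = 150 ms, DevRTT = 25 ms
Timeout = EstRTT + 4 * DevRTT
4 * DevRTT = 4 * 25 = 100
Timeout = 150 + 100 = 250 ms

250


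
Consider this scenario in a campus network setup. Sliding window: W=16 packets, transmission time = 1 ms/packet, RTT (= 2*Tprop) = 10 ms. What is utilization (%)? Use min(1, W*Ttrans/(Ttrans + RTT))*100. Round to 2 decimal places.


Given: W = 16, Ttrans = 1 ms, RTT = 10 ms (= 2 * Tprop, Tprop = 5 ms)
Cycle time = Ttrans + RTT = 1 + 10 = 11 ms (first packet sent until its ACK returns)
W * Ttrans = 16 * 1 = 16 ms of sending per cycle
W * Ttrans / (Ttrans + RTT) = 16 / 11 = 1.454545
U = min(1, 1.454545) = 1.000000
U% = 100.00%

100.00


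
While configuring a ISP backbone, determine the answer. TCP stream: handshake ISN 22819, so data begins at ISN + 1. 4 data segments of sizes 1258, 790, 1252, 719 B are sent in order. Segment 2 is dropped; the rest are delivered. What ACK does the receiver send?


SYN uses sequence number 22819; first data byte = ISN + 1 = 22820.
Segment 1: SEQ = 22820, len = 1258 B, covers [22820, 24077]
Segment 2: SEQ = 24078, len = 790 B, covers [24078, 24867] [LOST]
Segment 3: SEQ = 24868, len = 1252 B, covers [24868, 26119]
Segment 4: SEQ = 26120, len = 719 B, covers [26120, 26838]
In-order data received: bytes [22820, 24077] (segments 1..1).
Segment 2 missing -> gap begins at byte 24078; later segments buffered out of order.
Cumulative ACK = next expected in-order byte = 22820 + 1258 = 24078

24078


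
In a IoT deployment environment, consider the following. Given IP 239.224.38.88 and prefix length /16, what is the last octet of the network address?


Given: IP = 239.224.38.88, prefix = /16
Subnet mask = 255.255.0.0
Last octet of IP: 88
Last octet of mask: 0
Network last octet = 88 AND 0 = 0

0


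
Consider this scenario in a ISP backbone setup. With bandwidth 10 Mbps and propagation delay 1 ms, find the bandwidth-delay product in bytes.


Given: bandwidth = 10 Mbps, delay = 1 ms
BDP in bits = 10 * 10^6 * 1 / 1000
BDP in bits = 10000
BDP in bytes = 10000 / 8 = 1250

1250


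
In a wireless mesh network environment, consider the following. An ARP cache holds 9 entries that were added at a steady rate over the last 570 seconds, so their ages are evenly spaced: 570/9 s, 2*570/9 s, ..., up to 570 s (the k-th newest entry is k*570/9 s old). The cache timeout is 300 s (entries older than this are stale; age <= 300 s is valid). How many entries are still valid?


Ages are k * 570/9 s for k = 1..9 (spacing = 63.3333 s).
Entry k is valid iff k * 570/9 <= 300 iff k <= 9 * 300 / 570 = 4.7368
n_valid = floor(4.7368) = 4
(n_stale = 9 - 4 = 5)

4


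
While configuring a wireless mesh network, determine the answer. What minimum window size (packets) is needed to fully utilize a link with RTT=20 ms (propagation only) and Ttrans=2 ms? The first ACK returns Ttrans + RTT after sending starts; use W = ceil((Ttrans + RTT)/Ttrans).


Given: Ttrans = 2 ms, RTT = 20 ms (= 2 * Tprop, Tprop = 10 ms)
Time until first ACK returns = Ttrans + RTT = 2 + 20 = 22 ms
Need W * Ttrans >= Ttrans + RTT  ->  W >= (Ttrans + RTT) / Ttrans
(Ttrans + RTT) / Ttrans = 22 / 2 = 11
W_min = ceil(11) = 11

11


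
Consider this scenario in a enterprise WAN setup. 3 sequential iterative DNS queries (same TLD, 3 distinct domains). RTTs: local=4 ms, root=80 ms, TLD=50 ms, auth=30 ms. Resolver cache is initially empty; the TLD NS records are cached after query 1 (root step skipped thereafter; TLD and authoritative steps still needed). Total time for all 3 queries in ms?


Lookup 1 (cold cache): local + root + TLD + auth = 4 + 80 + 50 + 30 = 164 ms
Lookups 2..3 (TLD NS cached -> skip root; new domain -> still ask TLD and auth): local + TLD + auth = 4 + 50 + 30 = 84 ms each
Remaining 2 lookups: 2 * 84 = 168 ms
Total = 164 + 168 = 332 ms

332


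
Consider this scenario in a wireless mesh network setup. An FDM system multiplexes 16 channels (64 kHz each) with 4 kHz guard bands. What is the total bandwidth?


Given: 16 channels, 64 kHz each, guard = 4 kHz
Channel bandwidth = 16 * 64 = 1024 kHz
Guard bands = 15 gaps * 4 kHz = 60 kHz
Total = 1024 + 60 = 1084 kHz

1084


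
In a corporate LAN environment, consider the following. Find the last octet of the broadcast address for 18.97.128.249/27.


Given: IP = 18.97.128.249, prefix = /27
Host bits = 32 - 27 = 5
Network last octet = 249 AND mask = 224
Host part size = 2^5 - 1 = 31
Broadcast last octet = 224 OR 31 = 255

255


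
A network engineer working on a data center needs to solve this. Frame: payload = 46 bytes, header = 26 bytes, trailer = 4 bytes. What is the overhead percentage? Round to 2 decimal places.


Given: payload = 46 B, header = 26 B, trailer = 4 B
Overhead bytes = header + trailer = 26 + 4 = 30
Total frame = payload + overhead = 46 + 30 = 76
Overhead % = 30 / 76 * 100 = 39.4737% -> 39.47% (2 dp)

39.47


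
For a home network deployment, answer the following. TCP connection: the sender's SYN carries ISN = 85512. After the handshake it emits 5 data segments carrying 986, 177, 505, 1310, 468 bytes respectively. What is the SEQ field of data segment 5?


The SYN occupies sequence number ISN = 85512, so the first data byte is ISN + 1 = 85513.
SEQ of data segment i = (ISN + 1) + sum of payload sizes of segments 1..i-1.
Segment 1: SEQ = 85513, payload = 986 bytes
Segment 2: SEQ = 86499, payload = 177 bytes
Segment 3: SEQ = 86676, payload = 505 bytes
Segment 4: SEQ = 87181, payload = 1310 bytes
Segment 5: SEQ = 88491, payload = 468 bytes
SEQ of segment 5 = 85513 + 986 + 177 + 505 + 1310 = 88491

88491


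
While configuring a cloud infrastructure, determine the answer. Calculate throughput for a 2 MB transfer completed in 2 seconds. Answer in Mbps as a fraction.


Given: file = 2 MB, time = 2 s
File in Mb = 2 * 8 = 16 Mb
Throughput = 16 / 2 Mbps
Throughput = 8 Mbps

8


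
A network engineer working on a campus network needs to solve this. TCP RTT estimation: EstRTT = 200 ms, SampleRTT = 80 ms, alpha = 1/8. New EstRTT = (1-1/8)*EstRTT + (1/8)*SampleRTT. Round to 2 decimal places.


Given: EstRTT = 200 ms, SampleRTT = 80 ms, alpha = 1/8
New EstRTT = (1 - alpha) * EstRTT + alpha * SampleRTT
(7/8) * 200 = 175
(1/8) * 80 = 10
New EstRTT = 175 + 10 = 185 ms -> 185.00 ms (2 dp)

185.00


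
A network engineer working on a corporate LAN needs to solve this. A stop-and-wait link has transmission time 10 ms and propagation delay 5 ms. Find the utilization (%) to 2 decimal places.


Given: Ttrans = 10 ms, Tprop = 5 ms
RTT = 2 * Tprop = 2 * 5 = 10 ms
U = Ttrans / (Ttrans + RTT)
U = 10 / (10 + 10)
U = 10 / 20 = 0.5
U% = 50.00%

50.00


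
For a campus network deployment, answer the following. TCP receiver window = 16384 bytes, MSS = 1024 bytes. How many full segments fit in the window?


Given: RWND = 16384 bytes, MSS = 1024 bytes
Full segments = floor(RWND / MSS)
Full segments = floor(16384 / 1024)
Full segments = floor(16.0) = 16

16


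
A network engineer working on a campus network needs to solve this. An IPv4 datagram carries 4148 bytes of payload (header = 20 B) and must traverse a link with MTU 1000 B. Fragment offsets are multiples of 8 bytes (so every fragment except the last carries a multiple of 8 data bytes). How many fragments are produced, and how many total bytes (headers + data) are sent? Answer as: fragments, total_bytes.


Max data per non-final fragment = floor((MTU - header)/8)*8 = floor((1000 - 20)/8)*8 = floor(980/8)*8 = 976 B
Final fragment needs no 8-byte alignment: it can carry up to MTU - header = 980 B
Non-final fragments needed = ceil((payload - 980) / 976) = ceil(3168/976) = ceil(3.2459) = 4
Number of fragments = 4 + 1 = 5
Fragment sizes (data): 4 * 976 B + 244 B (last, 244 <= 980 OK)
Total bytes sent = payload + n_frags * header = 4148 + 5*20 = 4148 + 100 = 4248 B

5, 4248


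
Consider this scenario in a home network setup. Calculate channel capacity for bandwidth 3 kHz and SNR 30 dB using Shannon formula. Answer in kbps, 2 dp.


Given: B = 3 kHz, SNR = 30 dB
SNR linear = 10^(30/10) = 1000
1 + SNR = 1001
log2(1001) = 9.9672262588
C = 3 * 1000 * 9.9672262588 = 29901.6788 bps
C = 29.901679 kbps -> 29.90 kbps (2 dp)

29.90


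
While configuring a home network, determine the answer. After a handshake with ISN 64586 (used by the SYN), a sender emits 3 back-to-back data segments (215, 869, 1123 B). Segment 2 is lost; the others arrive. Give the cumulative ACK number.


SYN uses sequence number 64586; first data byte = ISN + 1 = 64587.
Segment 1: SEQ = 64587, len = 215 B, covers [64587, 64801]
Segment 2: SEQ = 64802, len = 869 B, covers [64802, 65670] [LOST]
Segment 3: SEQ = 65671, len = 1123 B, covers [65671, 66793]
In-order data received: bytes [64587, 64801] (segments 1..1).
Segment 2 missing -> gap begins at byte 64802; later segments buffered out of order.
Cumulative ACK = next expected in-order byte = 64587 + 215 = 64802

64802


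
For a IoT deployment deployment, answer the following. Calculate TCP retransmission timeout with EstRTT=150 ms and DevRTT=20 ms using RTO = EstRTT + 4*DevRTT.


Given: EstRTT = 150 ms, DevRTT = 20 ms
Timeout = EstRTT + 4 * DevRTT
4 * DevRTT = 4 * 20 = 80
Timeout = 150 + 80 = 230 ms

230


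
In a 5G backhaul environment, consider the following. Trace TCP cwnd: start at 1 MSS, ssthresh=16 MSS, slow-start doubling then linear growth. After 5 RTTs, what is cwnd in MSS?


RTT 0: cwnd = 1 MSS (initial)
RTT 1: cwnd = 2 MSS (slow start, doubled)
RTT 2: cwnd = 4 MSS (slow start, doubled)
RTT 3: cwnd = 8 MSS (slow start, doubled)
RTT 4: cwnd = 16 MSS (slow start, doubled)
RTT 5: cwnd = 17 MSS (congestion avoidance, +1)

17


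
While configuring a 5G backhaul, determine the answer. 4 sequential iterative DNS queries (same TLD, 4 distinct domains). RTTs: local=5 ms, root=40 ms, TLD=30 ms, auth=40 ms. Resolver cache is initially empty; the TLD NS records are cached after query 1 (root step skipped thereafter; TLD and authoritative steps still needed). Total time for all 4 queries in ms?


Lookup 1 (cold cache): local + root + TLD + auth = 5 + 40 + 30 + 40 = 115 ms
Lookups 2..4 (TLD NS cached -> skip root; new domain -> still ask TLD and auth): local + TLD + auth = 5 + 30 + 40 = 75 ms each
Remaining 3 lookups: 3 * 75 = 225 ms
Total = 115 + 225 = 340 ms

340


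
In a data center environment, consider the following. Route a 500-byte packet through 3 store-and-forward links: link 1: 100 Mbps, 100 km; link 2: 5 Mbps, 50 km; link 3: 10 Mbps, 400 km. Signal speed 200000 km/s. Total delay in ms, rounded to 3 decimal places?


Packet = 500 bytes = 4000 bits. Store-and-forward: sum (t_trans + t_prop) per link.
Link 1: t_trans = 4000/(100*10^6) s = 0.0400 ms; t_prop = 100/200000 s = 0.5000 ms; subtotal = 0.5400 ms
Link 2: t_trans = 4000/(5*10^6) s = 0.8000 ms; t_prop = 50/200000 s = 0.2500 ms; subtotal = 1.0500 ms
Link 3: t_trans = 4000/(10*10^6) s = 0.4000 ms; t_prop = 400/200000 s = 2.0000 ms; subtotal = 2.4000 ms
End-to-end = 0.5400 + 1.0500 + 2.4000 = 3.9900 ms -> 3.990 ms (3 dp)

3.990


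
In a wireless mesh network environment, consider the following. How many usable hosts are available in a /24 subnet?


Given: subnet mask /24
Host bits = 32 - 24 = 8
Total addresses = 2^8 = 256
Usable hosts = 256 - 2 (network + broadcast) = 254

254


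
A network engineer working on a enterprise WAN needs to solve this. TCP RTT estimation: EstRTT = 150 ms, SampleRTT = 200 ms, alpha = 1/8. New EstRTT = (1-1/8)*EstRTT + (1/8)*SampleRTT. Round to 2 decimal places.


Given: EstRTT = 150 ms, SampleRTT = 200 ms, alpha = 1/8
New EstRTT = (1 - alpha) * EstRTT + alpha * SampleRTT
(7/8) * 150 = 131.25
(1/8) * 200 = 25
New EstRTT = 131.25 + 25 = 156.25 ms -> 156.25 ms (2 dp)

156.25


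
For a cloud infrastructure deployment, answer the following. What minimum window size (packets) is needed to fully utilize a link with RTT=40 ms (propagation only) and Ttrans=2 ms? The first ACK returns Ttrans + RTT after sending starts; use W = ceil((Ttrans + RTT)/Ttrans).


Given: Ttrans = 2 ms, RTT = 40 ms (= 2 * Tprop, Tprop = 20 ms)
Time until first ACK returns = Ttrans + RTT = 2 + 40 = 42 ms
Need W * Ttrans >= Ttrans + RTT  ->  W >= (Ttrans + RTT) / Ttrans
(Ttrans + RTT) / Ttrans = 42 / 2 = 21
W_min = ceil(21) = 21

21


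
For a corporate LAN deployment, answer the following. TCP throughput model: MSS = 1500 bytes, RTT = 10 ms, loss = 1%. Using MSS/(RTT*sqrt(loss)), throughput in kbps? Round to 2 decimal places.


Given: MSS = 1500 bytes, RTT = 10 ms, loss = 1%
RTT in seconds = 10 / 1000 = 0.01
Loss rate = 1% = 0.01
sqrt(loss) = sqrt(0.01) = 0.1
Throughput (bytes/s) = 1500 / (0.01 * 0.1) = 1500000.0000
Throughput (kbps) = 1500000.0000 * 8 / 1000 = 12000.000000 -> 12000.00 kbps (2 dp)

12000.00


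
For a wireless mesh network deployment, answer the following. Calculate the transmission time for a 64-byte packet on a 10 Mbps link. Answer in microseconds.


Given: packet = 64 bytes, bandwidth = 10 Mbps
Packet in bits = 64 * 8 = 512 bits
Bandwidth = 10 * 10^6 = 10000000 bps
Time = 512 / 10000000 seconds
Time in us = 512 * 10^6 / 10000000 = 51.2

51.2


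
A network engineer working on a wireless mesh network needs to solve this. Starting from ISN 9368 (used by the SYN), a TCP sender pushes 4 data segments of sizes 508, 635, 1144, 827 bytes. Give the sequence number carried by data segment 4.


The SYN occupies sequence number ISN = 9368, so the first data byte is ISN + 1 = 9369.
SEQ of data segment i = (ISN + 1) + sum of payload sizes of segments 1..i-1.
Segment 1: SEQ = 9369, payload = 508 bytes
Segment 2: SEQ = 9877, payload = 635 bytes
Segment 3: SEQ = 10512, payload = 1144 bytes
Segment 4: SEQ = 11656, payload = 827 bytes
SEQ of segment 4 = 9369 + 508 + 635 + 1144 = 11656

11656


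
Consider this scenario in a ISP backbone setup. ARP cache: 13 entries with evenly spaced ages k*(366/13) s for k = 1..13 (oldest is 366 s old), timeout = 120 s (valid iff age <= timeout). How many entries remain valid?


Ages are k * 366/13 s for k = 1..13 (spacing = 28.1538 s).
Entry k is valid iff k * 366/13 <= 120 iff k <= 13 * 120 / 366 = 4.2623
n_valid = floor(4.2623) = 4
(n_stale = 13 - 4 = 9)

4


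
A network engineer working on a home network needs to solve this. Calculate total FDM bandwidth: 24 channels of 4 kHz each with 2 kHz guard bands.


Given: 24 channels, 4 kHz each, guard = 2 kHz
Channel bandwidth = 24 * 4 = 96 kHz
Guard bands = 23 gaps * 2 kHz = 46 kHz
Total = 96 + 46 = 142 kHz

142


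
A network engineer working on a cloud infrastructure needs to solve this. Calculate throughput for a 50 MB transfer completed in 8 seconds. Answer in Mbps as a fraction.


Given: file = 50 MB, time = 8 s
File in Mb = 50 * 8 = 400 Mb
Throughput = 400 / 8 Mbps
Throughput = 50 Mbps

50


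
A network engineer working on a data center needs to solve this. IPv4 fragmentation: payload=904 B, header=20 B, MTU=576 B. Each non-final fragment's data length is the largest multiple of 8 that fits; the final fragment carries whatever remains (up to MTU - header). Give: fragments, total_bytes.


Max data per non-final fragment = floor((MTU - header)/8)*8 = floor((576 - 20)/8)*8 = floor(556/8)*8 = 552 B
Final fragment needs no 8-byte alignment: it can carry up to MTU - header = 556 B
Non-final fragments needed = ceil((payload - 556) / 552) = ceil(348/552) = ceil(0.6304) = 1
Number of fragments = 1 + 1 = 2
Fragment sizes (data): 1 * 552 B + 352 B (last, 352 <= 556 OK)
Total bytes sent = payload + n_frags * header = 904 + 2*20 = 904 + 40 = 944 B

2, 944


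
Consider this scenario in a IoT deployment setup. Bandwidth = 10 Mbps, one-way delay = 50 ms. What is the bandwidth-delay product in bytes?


Given: bandwidth = 10 Mbps, delay = 50 ms
BDP in bits = 10 * 10^6 * 50 / 1000
BDP in bits = 500000
BDP in bytes = 500000 / 8 = 62500

62500


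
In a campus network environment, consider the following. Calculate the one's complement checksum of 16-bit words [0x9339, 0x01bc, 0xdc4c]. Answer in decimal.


Given words: [0x9339, 0x01bc, 0xdc4c]
Step 1: Sum all words
Raw sum = 37689 + 444 + 56396 = 94529
Step 2: Fold carry: (28993 + 1) = 28994
One's complement = ~28994 & 0xFFFF = 36541

36541


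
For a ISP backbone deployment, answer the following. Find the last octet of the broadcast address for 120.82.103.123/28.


Given: IP = 120.82.103.123, prefix = /28
Host bits = 32 - 28 = 4
Network last octet = 123 AND mask = 112
Host part size = 2^4 - 1 = 15
Broadcast last octet = 112 OR 15 = 127

127


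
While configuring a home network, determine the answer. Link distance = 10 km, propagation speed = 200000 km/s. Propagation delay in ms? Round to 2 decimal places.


Given: distance = 10 km, speed = 200000 km/s
Delay = distance / speed = 10 / 200000 seconds
Delay in ms = 10 * 1000 / 200000
Delay = 0.0500 ms
Rounded to 2 dp = 0.05 ms

0.05


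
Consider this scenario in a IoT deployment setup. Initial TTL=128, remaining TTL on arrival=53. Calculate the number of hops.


Given: initial TTL = 128, received TTL = 53
Hops = initial TTL - received TTL
Hops = 128 - 53 = 75

75


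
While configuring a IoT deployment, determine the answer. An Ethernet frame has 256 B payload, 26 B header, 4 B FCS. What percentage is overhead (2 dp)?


Given: payload = 256 B, header = 26 B, trailer = 4 B
Overhead bytes = header + trailer = 26 + 4 = 30
Total frame = payload + overhead = 256 + 30 = 286
Overhead % = 30 / 286 * 100 = 10.4895% -> 10.49% (2 dp)

10.49
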